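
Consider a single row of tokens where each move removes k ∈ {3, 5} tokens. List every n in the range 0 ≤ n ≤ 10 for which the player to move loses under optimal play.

Build the Grundy sequence with g(k) = mex{g(k−s) : s ∈ {3, 5}, s ≤ k}:
g(0) = mex{} = 0
g(1) = mex{} = 0
g(2) = mex{} = 0
g(3) = mex{0} = 1
g(4) = mex{0} = 1
g(5) = mex{0} = 1
g(6) = mex{0,1} = 2
g(7) = mex{0,1} = 2
g(8) = mex{1} = 0
g(9) = mex{1,2} = 0
g(10) = mex{1,2} = 0
The P-positions (g = 0) in 0..10 are 0, 1, 2, 8, 9, 10.

0, 1, 2, 8, 9, 10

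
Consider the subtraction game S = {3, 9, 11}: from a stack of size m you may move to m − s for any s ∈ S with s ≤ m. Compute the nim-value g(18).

Grundy values for subtraction set {3, 9, 11}:
k:     0  1  2  3  4  5  6  7  8  9 10 11 12 13 14 15 16 17 18
g(k):  0  0  0  1  1  1  0  0  0  1  1  1  2  2  0  3  3  1  2
So g(18) = 2.

2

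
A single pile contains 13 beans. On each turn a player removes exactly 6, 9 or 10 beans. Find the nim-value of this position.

2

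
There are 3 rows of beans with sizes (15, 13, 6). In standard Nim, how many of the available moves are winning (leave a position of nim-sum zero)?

3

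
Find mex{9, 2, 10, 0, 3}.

0 is in the set but 1 is not, so the mex is 1.

1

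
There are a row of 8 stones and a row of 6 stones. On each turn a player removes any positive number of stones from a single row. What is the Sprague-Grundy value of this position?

14

Bitwise XOR of the heap sizes:
  1000  (8)
  0110  (6)
  ----
  1110  (14)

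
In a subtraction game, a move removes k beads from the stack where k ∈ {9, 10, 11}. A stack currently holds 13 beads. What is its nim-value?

1

Compute g(0), g(1), … for moves {9, 10, 11}:
g(0) = mex{} = 0
g(1) = mex{} = 0
g(2) = mex{} = 0
g(3) = mex{} = 0
g(4) = mex{} = 0
g(5) = mex{} = 0
g(6) = mex{} = 0
g(7) = mex{} = 0
g(8) = mex{} = 0
g(9) = mex{0} = 1
g(10) = mex{0} = 1
g(11) = mex{0} = 1
g(12) = mex{0} = 1
g(13) = mex{0} = 1
So g(13) = 1.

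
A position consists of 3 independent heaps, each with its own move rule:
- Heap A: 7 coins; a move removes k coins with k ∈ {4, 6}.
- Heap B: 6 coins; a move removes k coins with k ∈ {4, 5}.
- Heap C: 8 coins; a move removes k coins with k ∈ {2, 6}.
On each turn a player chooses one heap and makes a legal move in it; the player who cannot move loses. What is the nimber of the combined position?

Grundy values for heap A (subtraction set {4, 6}):
g(0) = mex{} = 0
g(1) = mex{} = 0
g(2) = mex{} = 0
g(3) = mex{} = 0
g(4) = mex{0} = 1
g(5) = mex{0} = 1
g(6) = mex{0} = 1
g(7) = mex{0} = 1
So g(7) = 1.
Build the Grundy sequence for heap B with g(k) = mex{g(k−s) : s ∈ {4, 5}, s ≤ k}:
g(0) = mex{} = 0
g(1) = mex{} = 0
g(2) = mex{} = 0
g(3) = mex{} = 0
g(4) = mex{0} = 1
g(5) = mex{0} = 1
g(6) = mex{0} = 1
So g(6) = 1.
Build the Grundy sequence for heap C with g(k) = mex{g(k−s) : s ∈ {2, 6}, s ≤ k}:
k:     0  1  2  3  4  5  6  7  8
g(k):  0  0  1  1  0  0  1  1  0
So g(8) = 0.
By the Sprague-Grundy theorem, the Grundy value of a sum of independent games is the XOR of the component values.
Combined value = 1 ⊕ 1 ⊕ 0 = 0.

0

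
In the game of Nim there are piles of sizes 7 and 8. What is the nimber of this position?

15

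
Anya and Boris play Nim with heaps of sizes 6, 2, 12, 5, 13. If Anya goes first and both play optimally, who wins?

Bitwise XOR of the heap sizes:
  0110  (6)
  0010  (2)
  1100  (12)
  0101  (5)
  1101  (13)
  ----
  0000  (0)
The nim-sum is 0, so this is a P-position: the player to move is in a losing position under optimal play; Anya is about to move from it and so loses — Boris wins.

Boris wins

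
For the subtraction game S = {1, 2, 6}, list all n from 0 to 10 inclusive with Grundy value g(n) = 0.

0, 3, 7, 10

Grundy values for subtraction set {1, 2, 6}:
k:     0  1  2  3  4  5  6  7  8  9 10
g(k):  0  1  2  0  1  2  3  0  1  2  0
The P-positions (g = 0) in 0..10 are 0, 3, 7, 10.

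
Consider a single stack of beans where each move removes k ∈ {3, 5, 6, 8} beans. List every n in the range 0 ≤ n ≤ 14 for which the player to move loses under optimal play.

Compute g(0), g(1), … for moves {3, 5, 6, 8}:
g(0) = mex{} = 0
g(1) = mex{} = 0
g(2) = mex{} = 0
g(3) = mex{0} = 1
g(4) = mex{0} = 1
g(5) = mex{0} = 1
g(6) = mex{0,1} = 2
g(7) = mex{0,1} = 2
g(8) = mex{0,1} = 2
g(9) = mex{0,1,2} = 3
g(10) = mex{0,1,2} = 3
g(11) = mex{1,2} = 0
g(12) = mex{1,2,3} = 0
g(13) = mex{1,2,3} = 0
g(14) = mex{0,2,3} = 1
The P-positions (g = 0) in 0..14 are 0, 1, 2, 11, 12, 13.

0, 1, 2, 11, 12, 13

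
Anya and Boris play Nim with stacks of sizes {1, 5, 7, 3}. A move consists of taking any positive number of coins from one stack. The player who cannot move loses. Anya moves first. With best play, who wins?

Nim-sum: 1 ^ 5 ^ 7 ^ 3 = 0.
The nim-sum is 0, so this is a P-position: the player to move is in a losing position under optimal play; Anya is about to move from it and so loses — Boris wins.

Boris wins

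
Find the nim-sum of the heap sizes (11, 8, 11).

8

Nim-sum: 11 XOR 8 XOR 11 = 8.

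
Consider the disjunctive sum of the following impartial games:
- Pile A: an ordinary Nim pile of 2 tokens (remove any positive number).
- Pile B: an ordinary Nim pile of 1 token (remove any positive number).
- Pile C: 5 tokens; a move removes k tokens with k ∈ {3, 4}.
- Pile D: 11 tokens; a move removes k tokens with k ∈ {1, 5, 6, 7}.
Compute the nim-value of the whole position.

Pile A is a plain Nim pile of size 2, so its Grundy value is 2.
Pile B is a plain Nim pile of size 1, so its Grundy value is 1.
Build the Grundy sequence for pile C with g(k) = mex{g(k−s) : s ∈ {3, 4}, s ≤ k}:
k:     0  1  2  3  4  5
g(k):  0  0  0  1  1  1
So g(5) = 1.
For pile D, compute g(0), g(1), … with moves {1, 5, 6, 7}:
g(0) = mex{} = 0
g(1) = mex{0} = 1
g(2) = mex{1} = 0
g(3) = mex{0} = 1
g(4) = mex{1} = 0
g(5) = mex{0} = 1
g(6) = mex{0,1} = 2
g(7) = mex{0,1,2} = 3
g(8) = mex{0,1,3} = 2
g(9) = mex{0,1,2} = 3
g(10) = mex{0,1,3} = 2
g(11) = mex{0,1,2} = 3
So g(11) = 3.
By the Sprague-Grundy theorem, the Grundy value of a sum of independent games is the XOR of the component values.
Combined value = 2 ⊕ 1 ⊕ 1 ⊕ 3 = 1.

1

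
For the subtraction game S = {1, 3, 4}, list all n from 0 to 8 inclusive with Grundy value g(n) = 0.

0, 2, 7

Compute g(0), g(1), … for moves {1, 3, 4}:
k:     0  1  2  3  4  5  6  7  8
g(k):  0  1  0  1  2  3  2  0  1
The P-positions (g = 0) in 0..8 are 0, 2, 7.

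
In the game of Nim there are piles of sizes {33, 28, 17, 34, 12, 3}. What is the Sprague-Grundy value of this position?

1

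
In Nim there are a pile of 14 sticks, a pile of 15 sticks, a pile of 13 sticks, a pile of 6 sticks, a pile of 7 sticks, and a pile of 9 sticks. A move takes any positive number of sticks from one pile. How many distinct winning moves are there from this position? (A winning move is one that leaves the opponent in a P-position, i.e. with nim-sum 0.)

5

Compute the nim-sum pairwise:
14 ⊕ 15 = 1
1 ⊕ 13 = 12
12 ⊕ 6 = 10
10 ⊕ 7 = 13
13 ⊕ 9 = 4
The overall nim-sum is X = 4. A pile of size p has a winning move iff p XOR X < p (reduce it to p XOR X).
  14: 14 XOR 4 = 10 < 14 — winning move (to 10).
  15: 15 XOR 4 = 11 < 15 — winning move (to 11).
  13: 13 XOR 4 = 9 < 13 — winning move (to 9).
  6: 6 XOR 4 = 2 < 6 — winning move (to 2).
  7: 7 XOR 4 = 3 < 7 — winning move (to 3).
  9: 9 XOR 4 = 13 ≥ 9 — no move.
That gives 5 winning moves.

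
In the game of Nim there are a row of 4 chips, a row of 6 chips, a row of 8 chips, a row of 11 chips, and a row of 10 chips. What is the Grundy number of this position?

11

Compute the nim-sum pairwise:
4 ^ 6 = 2
2 ^ 8 = 10
10 ^ 11 = 1
1 ^ 10 = 11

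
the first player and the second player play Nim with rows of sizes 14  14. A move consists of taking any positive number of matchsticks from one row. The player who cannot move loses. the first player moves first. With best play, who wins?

the second player wins

Compute the nim-sum pairwise:
14 ^ 14 = 0
The nim-sum is 0, so this is a P-position: the player to move is in a losing position under optimal play; the first player is about to move from it and so loses — the second player wins.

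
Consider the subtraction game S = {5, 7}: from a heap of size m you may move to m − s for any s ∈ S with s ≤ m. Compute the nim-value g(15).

Build the Grundy sequence with g(k) = mex{g(k−s) : s ∈ {5, 7}, s ≤ k}:
k:     0  1  2  3  4  5  6  7  8  9 10 11 12 13 14 15
g(k):  0  0  0  0  0  1  1  1  1  1  2  2  0  0  0  0
So g(15) = 0.

0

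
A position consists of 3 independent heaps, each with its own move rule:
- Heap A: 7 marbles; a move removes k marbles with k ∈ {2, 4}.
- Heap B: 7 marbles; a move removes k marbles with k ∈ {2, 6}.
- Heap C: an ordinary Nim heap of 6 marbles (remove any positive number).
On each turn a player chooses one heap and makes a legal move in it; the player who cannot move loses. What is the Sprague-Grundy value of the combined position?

For heap A, compute g(0), g(1), … with moves {2, 4}:
g(0) = mex{} = 0
g(1) = mex{} = 0
g(2) = mex{0} = 1
g(3) = mex{0} = 1
g(4) = mex{0,1} = 2
g(5) = mex{0,1} = 2
g(6) = mex{1,2} = 0
g(7) = mex{1,2} = 0
So g(7) = 0.
Build the Grundy sequence for heap B with g(k) = mex{g(k−s) : s ∈ {2, 6}, s ≤ k}:
g(0) = mex{} = 0
g(1) = mex{} = 0
g(2) = mex{0} = 1
g(3) = mex{0} = 1
g(4) = mex{1} = 0
g(5) = mex{1} = 0
g(6) = mex{0} = 1
g(7) = mex{0} = 1
So g(7) = 1.
Heap C is a plain Nim heap of size 6, so its Grundy value is 6.
By the Sprague-Grundy theorem, the Grundy value of a sum of independent games is the XOR of the component values.
Combined value = 0 ⊕ 1 ⊕ 6 = 7.

7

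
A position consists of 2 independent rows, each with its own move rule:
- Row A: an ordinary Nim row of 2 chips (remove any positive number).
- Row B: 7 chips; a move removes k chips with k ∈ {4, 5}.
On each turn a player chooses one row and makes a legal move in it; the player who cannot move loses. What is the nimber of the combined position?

3

Row A is a plain Nim row of size 2, so its Grundy value is 2.
Build the Grundy sequence for row B with g(k) = mex{g(k−s) : s ∈ {4, 5}, s ≤ k}:
k:     0  1  2  3  4  5  6  7
g(k):  0  0  0  0  1  1  1  1
So g(7) = 1.
By the Sprague-Grundy theorem, the Grundy value of a sum of independent games is the XOR of the component values.
Combined value = 2 ⊕ 1 = 3.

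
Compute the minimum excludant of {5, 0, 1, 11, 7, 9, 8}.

2

The values 0, 1 are all present; 2 is the first non-negative integer missing from the set.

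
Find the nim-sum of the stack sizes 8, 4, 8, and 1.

5

Nim-sum: 8 ⊕ 4 ⊕ 8 ⊕ 1 = 5.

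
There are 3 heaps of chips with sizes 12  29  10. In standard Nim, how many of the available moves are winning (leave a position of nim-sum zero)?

1

Nim-sum: 12 ⊕ 29 ⊕ 10 = 27.
The overall nim-sum is X = 27. A heap of size p has a winning move iff p XOR X < p (reduce it to p XOR X).
  12: 12 XOR 27 = 23 ≥ 12 — no move.
  29: 29 XOR 27 = 6 < 29 — winning move (to 6).
  10: 10 XOR 27 = 17 ≥ 10 — no move.
That gives 1 winning move.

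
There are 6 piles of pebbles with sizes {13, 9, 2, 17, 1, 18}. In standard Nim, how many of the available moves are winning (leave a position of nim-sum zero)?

Compute the nim-sum pairwise:
13 ⊕ 9 = 4
4 ⊕ 2 = 6
6 ⊕ 17 = 23
23 ⊕ 1 = 22
22 ⊕ 18 = 4
The overall nim-sum is X = 4. A pile of size p has a winning move iff p XOR X < p (reduce it to p XOR X).
  13: 13 XOR 4 = 9 < 13 — winning move (to 9).
  9: 9 XOR 4 = 13 ≥ 9 — no move.
  2: 2 XOR 4 = 6 ≥ 2 — no move.
  17: 17 XOR 4 = 21 ≥ 17 — no move.
  1: 1 XOR 4 = 5 ≥ 1 — no move.
  18: 18 XOR 4 = 22 ≥ 18 — no move.
That gives 1 winning move.

1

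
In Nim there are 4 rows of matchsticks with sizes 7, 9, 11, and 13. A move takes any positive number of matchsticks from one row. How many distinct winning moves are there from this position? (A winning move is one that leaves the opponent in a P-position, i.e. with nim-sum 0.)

Nim-sum: 7 ^ 9 ^ 11 ^ 13 = 8.
The overall nim-sum is X = 8. A row of size p has a winning move iff p XOR X < p (reduce it to p XOR X).
  7: 7 XOR 8 = 15 ≥ 7 — no move.
  9: 9 XOR 8 = 1 < 9 — winning move (to 1).
  11: 11 XOR 8 = 3 < 11 — winning move (to 3).
  13: 13 XOR 8 = 5 < 13 — winning move (to 5).
That gives 3 winning moves.

3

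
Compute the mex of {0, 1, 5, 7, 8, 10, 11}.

The values 0, 1 are all present; 2 is the first non-negative integer missing from the set.

2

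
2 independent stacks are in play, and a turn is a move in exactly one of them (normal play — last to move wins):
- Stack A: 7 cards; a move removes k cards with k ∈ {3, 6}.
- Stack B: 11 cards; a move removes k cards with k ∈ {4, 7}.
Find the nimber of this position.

For stack A, compute g(0), g(1), … with moves {3, 6}:
k:     0  1  2  3  4  5  6  7
g(k):  0  0  0  1  1  1  2  2
So g(7) = 2.
Build the Grundy sequence for stack B with g(k) = mex{g(k−s) : s ∈ {4, 7}, s ≤ k}:
g(0) = mex{} = 0
g(1) = mex{} = 0
g(2) = mex{} = 0
g(3) = mex{} = 0
g(4) = mex{0} = 1
g(5) = mex{0} = 1
g(6) = mex{0} = 1
g(7) = mex{0} = 1
g(8) = mex{0,1} = 2
g(9) = mex{0,1} = 2
g(10) = mex{0,1} = 2
g(11) = mex{1} = 0
So g(11) = 0.
The value of a disjunctive sum is the nim-sum of the parts.
Combined value = 2 XOR 0 = 2.

2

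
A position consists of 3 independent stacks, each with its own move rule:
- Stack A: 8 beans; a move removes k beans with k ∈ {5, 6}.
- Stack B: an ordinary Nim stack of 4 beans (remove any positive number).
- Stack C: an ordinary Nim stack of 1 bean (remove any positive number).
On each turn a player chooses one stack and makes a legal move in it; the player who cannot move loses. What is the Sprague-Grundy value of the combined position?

4

Build the Grundy sequence for stack A with g(k) = mex{g(k−s) : s ∈ {5, 6}, s ≤ k}:
g(0) = mex{} = 0
g(1) = mex{} = 0
g(2) = mex{} = 0
g(3) = mex{} = 0
g(4) = mex{} = 0
g(5) = mex{0} = 1
g(6) = mex{0} = 1
g(7) = mex{0} = 1
g(8) = mex{0} = 1
So g(8) = 1.
Stack B is a plain Nim stack of size 4, so its Grundy value is 4.
Stack C is a plain Nim stack of size 1, so its Grundy value is 1.
By the Sprague-Grundy theorem, the Grundy value of a sum of independent games is the XOR of the component values.
Combined value = 1 ⊕ 4 ⊕ 1 = 4.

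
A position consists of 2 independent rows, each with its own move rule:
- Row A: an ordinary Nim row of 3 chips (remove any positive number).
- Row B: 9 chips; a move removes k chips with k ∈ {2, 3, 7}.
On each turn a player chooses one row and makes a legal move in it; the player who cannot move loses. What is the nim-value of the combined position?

1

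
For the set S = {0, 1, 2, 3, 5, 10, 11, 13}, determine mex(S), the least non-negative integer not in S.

4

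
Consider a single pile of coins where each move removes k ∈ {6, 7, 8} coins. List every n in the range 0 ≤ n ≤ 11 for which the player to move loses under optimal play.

0, 1, 2, 3, 4, 5

Compute g(0), g(1), … for moves {6, 7, 8}:
g(0) = mex{} = 0
g(1) = mex{} = 0
g(2) = mex{} = 0
g(3) = mex{} = 0
g(4) = mex{} = 0
g(5) = mex{} = 0
g(6) = mex{0} = 1
g(7) = mex{0} = 1
g(8) = mex{0} = 1
g(9) = mex{0} = 1
g(10) = mex{0} = 1
g(11) = mex{0} = 1
The P-positions (g = 0) in 0..11 are 0, 1, 2, 3, 4, 5.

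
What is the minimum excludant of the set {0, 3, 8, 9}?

1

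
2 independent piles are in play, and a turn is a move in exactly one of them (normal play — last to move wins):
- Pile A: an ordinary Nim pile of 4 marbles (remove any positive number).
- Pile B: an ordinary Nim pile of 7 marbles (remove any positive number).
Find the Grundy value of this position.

Pile A is a plain Nim pile of size 4, so its Grundy value is 4.
Pile B is a plain Nim pile of size 7, so its Grundy value is 7.
By the Sprague-Grundy theorem, the Grundy value of a sum of independent games is the XOR of the component values.
Combined value = 4 ⊕ 7 = 3.

3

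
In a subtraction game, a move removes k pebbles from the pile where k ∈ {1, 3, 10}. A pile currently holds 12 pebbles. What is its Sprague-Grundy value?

Grundy values for subtraction set {1, 3, 10}:
g(0) = mex{} = 0
g(1) = mex{0} = 1
g(2) = mex{1} = 0
g(3) = mex{0} = 1
g(4) = mex{1} = 0
g(5) = mex{0} = 1
g(6) = mex{1} = 0
g(7) = mex{0} = 1
g(8) = mex{1} = 0
g(9) = mex{0} = 1
g(10) = mex{0,1} = 2
g(11) = mex{0,1,2} = 3
g(12) = mex{0,1,3} = 2
So g(12) = 2.

2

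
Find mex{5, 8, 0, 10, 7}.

1

0 is in the set but 1 is not, so the mex is 1.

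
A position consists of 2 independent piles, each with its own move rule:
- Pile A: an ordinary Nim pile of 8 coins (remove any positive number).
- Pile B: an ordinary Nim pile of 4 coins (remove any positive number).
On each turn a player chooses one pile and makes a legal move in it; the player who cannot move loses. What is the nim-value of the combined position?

Pile A is a plain Nim pile of size 8, so its Grundy value is 8.
Pile B is a plain Nim pile of size 4, so its Grundy value is 4.
By the Sprague-Grundy theorem, the Grundy value of a sum of independent games is the XOR of the component values.
Combined value = 8 ⊕ 4 = 12.

12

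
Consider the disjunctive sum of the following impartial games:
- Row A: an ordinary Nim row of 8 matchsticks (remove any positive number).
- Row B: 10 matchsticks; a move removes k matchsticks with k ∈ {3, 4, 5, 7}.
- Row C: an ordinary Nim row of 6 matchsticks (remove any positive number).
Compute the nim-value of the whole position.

Row A is a plain Nim row of size 8, so its Grundy value is 8.
For row B, compute g(0), g(1), … with moves {3, 4, 5, 7}:
g(0) = mex{} = 0
g(1) = mex{} = 0
g(2) = mex{} = 0
g(3) = mex{0} = 1
g(4) = mex{0} = 1
g(5) = mex{0} = 1
g(6) = mex{0,1} = 2
g(7) = mex{0,1} = 2
g(8) = mex{0,1} = 2
g(9) = mex{0,1,2} = 3
g(10) = mex{1,2} = 0
So g(10) = 0.
Row C is a plain Nim row of size 6, so its Grundy value is 6.
The value of a disjunctive sum is the nim-sum of the parts.
Combined value = 8 XOR 0 XOR 6 = 14.

14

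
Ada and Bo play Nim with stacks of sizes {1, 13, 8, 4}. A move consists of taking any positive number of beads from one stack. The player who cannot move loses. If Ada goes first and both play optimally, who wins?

Nim-sum: 1 ^ 13 ^ 8 ^ 4 = 0.
The nim-sum is 0, so this is a P-position: the player to move is in a losing position under optimal play; Ada is about to move from it and so loses — Bo wins.

Bo wins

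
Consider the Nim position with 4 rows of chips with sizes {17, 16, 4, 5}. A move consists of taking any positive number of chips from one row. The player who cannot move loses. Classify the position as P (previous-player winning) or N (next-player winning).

Compute the nim-sum pairwise:
17 XOR 16 = 1
1 XOR 4 = 5
5 XOR 5 = 0
The nim-sum is 0, so this is a P-position: the player to move is in a losing position under optimal play.

P-position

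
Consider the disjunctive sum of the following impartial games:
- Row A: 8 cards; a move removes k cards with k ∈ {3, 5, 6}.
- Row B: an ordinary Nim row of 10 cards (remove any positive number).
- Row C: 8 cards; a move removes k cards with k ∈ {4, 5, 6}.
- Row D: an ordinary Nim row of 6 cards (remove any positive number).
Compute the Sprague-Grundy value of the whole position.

12

Build the Grundy sequence for row A with g(k) = mex{g(k−s) : s ∈ {3, 5, 6}, s ≤ k}:
k:     0  1  2  3  4  5  6  7  8
g(k):  0  0  0  1  1  1  2  2  2
So g(8) = 2.
Row B is a plain Nim row of size 10, so its Grundy value is 10.
Grundy values for row C (subtraction set {4, 5, 6}):
k:     0  1  2  3  4  5  6  7  8
g(k):  0  0  0  0  1  1  1  1  2
So g(8) = 2.
Row D is a plain Nim row of size 6, so its Grundy value is 6.
The value of a disjunctive sum is the nim-sum of the parts.
Combined value = 2 XOR 10 XOR 2 XOR 6 = 12.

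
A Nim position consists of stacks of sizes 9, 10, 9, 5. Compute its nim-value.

15

Nim-sum: 9 ⊕ 10 ⊕ 9 ⊕ 5 = 15.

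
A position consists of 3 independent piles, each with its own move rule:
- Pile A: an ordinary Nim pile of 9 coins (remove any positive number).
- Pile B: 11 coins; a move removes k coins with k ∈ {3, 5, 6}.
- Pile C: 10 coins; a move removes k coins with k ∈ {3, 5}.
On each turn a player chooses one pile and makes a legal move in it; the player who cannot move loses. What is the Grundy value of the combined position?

9

Pile A is a plain Nim pile of size 9, so its Grundy value is 9.
Build the Grundy sequence for pile B with g(k) = mex{g(k−s) : s ∈ {3, 5, 6}, s ≤ k}:
k:     0  1  2  3  4  5  6  7  8  9 10 11
g(k):  0  0  0  1  1  1  2  2  2  0  0  0
So g(11) = 0.
For pile C, compute g(0), g(1), … with moves {3, 5}:
g(0) = mex{} = 0
g(1) = mex{} = 0
g(2) = mex{} = 0
g(3) = mex{0} = 1
g(4) = mex{0} = 1
g(5) = mex{0} = 1
g(6) = mex{0,1} = 2
g(7) = mex{0,1} = 2
g(8) = mex{1} = 0
g(9) = mex{1,2} = 0
g(10) = mex{1,2} = 0
So g(10) = 0.
The value of a disjunctive sum is the nim-sum of the parts.
Combined value = 9 ⊕ 0 ⊕ 0 = 9.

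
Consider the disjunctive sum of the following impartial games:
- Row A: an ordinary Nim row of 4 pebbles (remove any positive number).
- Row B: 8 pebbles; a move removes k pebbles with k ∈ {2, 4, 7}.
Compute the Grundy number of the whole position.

5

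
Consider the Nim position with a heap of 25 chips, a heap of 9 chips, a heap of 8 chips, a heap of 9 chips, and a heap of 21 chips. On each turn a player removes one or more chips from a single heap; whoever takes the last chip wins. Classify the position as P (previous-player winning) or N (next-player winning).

N-position

Nim-sum: 25 ^ 9 ^ 8 ^ 9 ^ 21 = 4.
The nim-sum is 4 ≠ 0, so this is an N-position: the player to move can win.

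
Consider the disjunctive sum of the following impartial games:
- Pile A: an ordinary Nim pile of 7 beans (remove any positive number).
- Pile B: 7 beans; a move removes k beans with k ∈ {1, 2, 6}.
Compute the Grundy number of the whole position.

7

Pile A is a plain Nim pile of size 7, so its Grundy value is 7.
Build the Grundy sequence for pile B with g(k) = mex{g(k−s) : s ∈ {1, 2, 6}, s ≤ k}:
k:     0  1  2  3  4  5  6  7
g(k):  0  1  2  0  1  2  3  0
So g(7) = 0.
By the Sprague-Grundy theorem, the Grundy value of a sum of independent games is the XOR of the component values.
Combined value = 7 ⊕ 0 = 7.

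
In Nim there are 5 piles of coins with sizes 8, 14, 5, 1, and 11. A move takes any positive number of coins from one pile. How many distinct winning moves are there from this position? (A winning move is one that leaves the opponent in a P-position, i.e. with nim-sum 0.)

3

Bitwise XOR of the heap sizes:
  1000  (8)
  1110  (14)
  0101  (5)
  0001  (1)
  1011  (11)
  ----
  1001  (9)
The overall nim-sum is X = 9. A pile of size p has a winning move iff p XOR X < p (reduce it to p XOR X).
  8: 8 XOR 9 = 1 < 8 — winning move (to 1).
  14: 14 XOR 9 = 7 < 14 — winning move (to 7).
  5: 5 XOR 9 = 12 ≥ 5 — no move.
  1: 1 XOR 9 = 8 ≥ 1 — no move.
  11: 11 XOR 9 = 2 < 11 — winning move (to 2).
That gives 3 winning moves.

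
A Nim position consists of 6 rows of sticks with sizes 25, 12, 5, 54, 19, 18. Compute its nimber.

39

Nim-sum: 25 ^ 12 ^ 5 ^ 54 ^ 19 ^ 18 = 39.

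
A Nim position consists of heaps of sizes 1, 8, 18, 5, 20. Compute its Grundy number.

Compute the nim-sum pairwise:
1 XOR 8 = 9
9 XOR 18 = 27
27 XOR 5 = 30
30 XOR 20 = 10

10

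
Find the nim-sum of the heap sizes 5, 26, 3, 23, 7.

Nim-sum: 5 XOR 26 XOR 3 XOR 23 XOR 7 = 12.

12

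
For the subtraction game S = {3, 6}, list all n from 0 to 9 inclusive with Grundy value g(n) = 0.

0, 1, 2, 9

Compute g(0), g(1), … for moves {3, 6}:
k:     0  1  2  3  4  5  6  7  8  9
g(k):  0  0  0  1  1  1  2  2  2  0
The P-positions (g = 0) in 0..9 are 0, 1, 2, 9.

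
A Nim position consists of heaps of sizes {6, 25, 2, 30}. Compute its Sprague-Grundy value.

Nim-sum: 6 ^ 25 ^ 2 ^ 30 = 3.

3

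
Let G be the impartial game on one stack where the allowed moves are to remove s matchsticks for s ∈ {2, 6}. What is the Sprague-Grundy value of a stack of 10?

1

Grundy values for subtraction set {2, 6}:
g(0) = mex{} = 0
g(1) = mex{} = 0
g(2) = mex{0} = 1
g(3) = mex{0} = 1
g(4) = mex{1} = 0
g(5) = mex{1} = 0
g(6) = mex{0} = 1
g(7) = mex{0} = 1
g(8) = mex{1} = 0
g(9) = mex{1} = 0
g(10) = mex{0} = 1
So g(10) = 1.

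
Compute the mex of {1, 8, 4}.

0 is not in the set, so the mex is 0.

0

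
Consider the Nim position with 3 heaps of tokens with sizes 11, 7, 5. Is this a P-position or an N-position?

Compute the nim-sum pairwise:
11 ^ 7 = 12
12 ^ 5 = 9
The nim-sum is 9 ≠ 0, so this is an N-position: the player to move can win.

N-position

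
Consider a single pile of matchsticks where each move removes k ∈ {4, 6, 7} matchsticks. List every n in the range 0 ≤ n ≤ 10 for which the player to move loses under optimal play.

Build the Grundy sequence with g(k) = mex{g(k−s) : s ∈ {4, 6, 7}, s ≤ k}:
k:     0  1  2  3  4  5  6  7  8  9 10
g(k):  0  0  0  0  1  1  1  1  2  2  2
The P-positions (g = 0) in 0..10 are 0, 1, 2, 3.

0, 1, 2, 3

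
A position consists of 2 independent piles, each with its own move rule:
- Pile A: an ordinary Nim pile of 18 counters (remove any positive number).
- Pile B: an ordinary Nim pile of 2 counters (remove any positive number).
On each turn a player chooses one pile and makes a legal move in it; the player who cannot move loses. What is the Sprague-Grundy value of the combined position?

16

Pile A is a plain Nim pile of size 18, so its Grundy value is 18.
Pile B is a plain Nim pile of size 2, so its Grundy value is 2.
By the Sprague-Grundy theorem, the Grundy value of a sum of independent games is the XOR of the component values.
Combined value = 18 XOR 2 = 16.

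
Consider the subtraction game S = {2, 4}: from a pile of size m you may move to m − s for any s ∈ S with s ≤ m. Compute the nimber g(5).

Build the Grundy sequence with g(k) = mex{g(k−s) : s ∈ {2, 4}, s ≤ k}:
k:     0  1  2  3  4  5
g(k):  0  0  1  1  2  2
So g(5) = 2.

2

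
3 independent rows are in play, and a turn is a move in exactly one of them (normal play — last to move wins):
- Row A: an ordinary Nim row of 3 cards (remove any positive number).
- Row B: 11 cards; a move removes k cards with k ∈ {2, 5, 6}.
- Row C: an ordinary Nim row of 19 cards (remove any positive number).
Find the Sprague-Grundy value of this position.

16

Row A is a plain Nim row of size 3, so its Grundy value is 3.
Build the Grundy sequence for row B with g(k) = mex{g(k−s) : s ∈ {2, 5, 6}, s ≤ k}:
k:     0  1  2  3  4  5  6  7  8  9 10 11
g(k):  0  0  1  1  0  2  1  3  0  2  1  0
So g(11) = 0.
Row C is a plain Nim row of size 19, so its Grundy value is 19.
The value of a disjunctive sum is the nim-sum of the parts.
Combined value = 3 ⊕ 0 ⊕ 19 = 16.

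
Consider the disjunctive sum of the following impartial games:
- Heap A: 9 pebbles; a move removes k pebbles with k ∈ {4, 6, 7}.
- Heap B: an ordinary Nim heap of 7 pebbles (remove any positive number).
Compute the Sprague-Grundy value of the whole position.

5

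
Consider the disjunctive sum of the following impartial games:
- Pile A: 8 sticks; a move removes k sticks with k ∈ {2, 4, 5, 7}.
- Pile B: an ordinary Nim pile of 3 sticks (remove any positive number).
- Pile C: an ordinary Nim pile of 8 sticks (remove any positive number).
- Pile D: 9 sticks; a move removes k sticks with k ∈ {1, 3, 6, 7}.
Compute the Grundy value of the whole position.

For pile A, compute g(0), g(1), … with moves {2, 4, 5, 7}:
g(0) = mex{} = 0
g(1) = mex{} = 0
g(2) = mex{0} = 1
g(3) = mex{0} = 1
g(4) = mex{0,1} = 2
g(5) = mex{0,1} = 2
g(6) = mex{0,1,2} = 3
g(7) = mex{0,1,2} = 3
g(8) = mex{0,1,2,3} = 4
So g(8) = 4.
Pile B is a plain Nim pile of size 3, so its Grundy value is 3.
Pile C is a plain Nim pile of size 8, so its Grundy value is 8.
Grundy values for pile D (subtraction set {1, 3, 6, 7}):
g(0) = mex{} = 0
g(1) = mex{0} = 1
g(2) = mex{1} = 0
g(3) = mex{0} = 1
g(4) = mex{1} = 0
g(5) = mex{0} = 1
g(6) = mex{0,1} = 2
g(7) = mex{0,1,2} = 3
g(8) = mex{0,1,3} = 2
g(9) = mex{0,1,2} = 3
So g(9) = 3.
The value of a disjunctive sum is the nim-sum of the parts.
Combined value = 4 ⊕ 3 ⊕ 8 ⊕ 3 = 12.

12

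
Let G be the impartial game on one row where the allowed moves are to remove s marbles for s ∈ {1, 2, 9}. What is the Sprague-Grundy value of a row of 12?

Compute g(0), g(1), … for moves {1, 2, 9}:
k:     0  1  2  3  4  5  6  7  8  9 10 11 12
g(k):  0  1  2  0  1  2  0  1  2  3  0  1  2
So g(12) = 2.

2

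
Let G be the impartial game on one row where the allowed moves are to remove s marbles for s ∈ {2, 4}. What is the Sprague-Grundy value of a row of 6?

0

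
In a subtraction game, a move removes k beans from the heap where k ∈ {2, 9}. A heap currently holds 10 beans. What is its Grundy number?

1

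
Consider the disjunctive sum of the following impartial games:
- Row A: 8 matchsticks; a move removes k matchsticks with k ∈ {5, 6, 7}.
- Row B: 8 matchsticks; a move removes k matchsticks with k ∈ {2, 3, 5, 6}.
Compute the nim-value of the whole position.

Build the Grundy sequence for row A with g(k) = mex{g(k−s) : s ∈ {5, 6, 7}, s ≤ k}:
g(0) = mex{} = 0
g(1) = mex{} = 0
g(2) = mex{} = 0
g(3) = mex{} = 0
g(4) = mex{} = 0
g(5) = mex{0} = 1
g(6) = mex{0} = 1
g(7) = mex{0} = 1
g(8) = mex{0} = 1
So g(8) = 1.
For row B, compute g(0), g(1), … with moves {2, 3, 5, 6}:
k:     0  1  2  3  4  5  6  7  8
g(k):  0  0  1  1  2  2  3  3  0
So g(8) = 0.
By the Sprague-Grundy theorem, the Grundy value of a sum of independent games is the XOR of the component values.
Combined value = 1 XOR 0 = 1.

1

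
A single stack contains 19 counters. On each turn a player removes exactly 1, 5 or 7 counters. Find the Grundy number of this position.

1

Compute g(0), g(1), … for moves {1, 5, 7}:
k:     0  1  2  3  4  5  6  7  8  9 10 11 12 13 14 15 16 17 18 19
g(k):  0  1  0  1  0  1  0  1  0  1  0  1  0  1  0  1  0  1  0  1
So g(19) = 1.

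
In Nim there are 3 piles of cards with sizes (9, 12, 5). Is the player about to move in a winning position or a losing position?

Bitwise XOR of the heap sizes:
  1001  (9)
  1100  (12)
  0101  (5)
  ----
  0000  (0)
The nim-sum is 0, so this is a P-position: the player to move is in a losing position under optimal play.

Losing position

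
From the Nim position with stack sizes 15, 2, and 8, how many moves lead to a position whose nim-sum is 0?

1

Compute the nim-sum pairwise:
15 ^ 2 = 13
13 ^ 8 = 5
The overall nim-sum is X = 5. A stack of size p has a winning move iff p XOR X < p (reduce it to p XOR X).
  15: 15 XOR 5 = 10 < 15 — winning move (to 10).
  2: 2 XOR 5 = 7 ≥ 2 — no move.
  8: 8 XOR 5 = 13 ≥ 8 — no move.
That gives 1 winning move.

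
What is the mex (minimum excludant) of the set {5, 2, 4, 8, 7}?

0 is not in the set, so the mex is 0.

0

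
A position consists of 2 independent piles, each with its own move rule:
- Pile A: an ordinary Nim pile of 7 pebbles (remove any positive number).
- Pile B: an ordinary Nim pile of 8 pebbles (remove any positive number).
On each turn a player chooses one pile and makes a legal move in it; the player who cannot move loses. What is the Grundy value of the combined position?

15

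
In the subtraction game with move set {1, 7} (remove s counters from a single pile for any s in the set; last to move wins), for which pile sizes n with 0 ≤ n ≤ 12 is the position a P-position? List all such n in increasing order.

Grundy values for subtraction set {1, 7}:
k:     0  1  2  3  4  5  6  7  8  9 10 11 12
g(k):  0  1  0  1  0  1  0  1  0  1  0  1  0
The P-positions (g = 0) in 0..12 are 0, 2, 4, 6, 8, 10, 12.

0, 2, 4, 6, 8, 10, 12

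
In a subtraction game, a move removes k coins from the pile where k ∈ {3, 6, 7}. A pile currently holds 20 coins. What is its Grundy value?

Grundy values for subtraction set {3, 6, 7}:
k:     0  1  2  3  4  5  6  7  8  9 10 11 12 13 14 15 16 17 18 19 20
g(k):  0  0  0  1  1  1  2  2  2  3  0  0  0  1  1  1  2  2  2  3  0
So g(20) = 0.

0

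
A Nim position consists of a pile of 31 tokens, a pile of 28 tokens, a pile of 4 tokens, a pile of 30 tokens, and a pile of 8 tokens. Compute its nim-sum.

17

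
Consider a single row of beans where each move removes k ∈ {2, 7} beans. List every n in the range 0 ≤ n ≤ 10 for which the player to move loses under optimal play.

0, 1, 4, 5, 9, 10

Grundy values for subtraction set {2, 7}:
k:     0  1  2  3  4  5  6  7  8  9 10
g(k):  0  0  1  1  0  0  1  1  2  0  0
The P-positions (g = 0) in 0..10 are 0, 1, 4, 5, 9, 10.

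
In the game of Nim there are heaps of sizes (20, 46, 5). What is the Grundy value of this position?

Nim-sum: 20 ⊕ 46 ⊕ 5 = 63.

63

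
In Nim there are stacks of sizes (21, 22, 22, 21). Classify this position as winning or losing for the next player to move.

Losing position

Compute the nim-sum pairwise:
21 ^ 22 = 3
3 ^ 22 = 21
21 ^ 21 = 0
The nim-sum is 0, so this is a P-position: the player to move is in a losing position under optimal play.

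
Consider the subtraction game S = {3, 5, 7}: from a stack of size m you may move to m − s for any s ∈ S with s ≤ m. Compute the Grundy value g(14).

1

Compute g(0), g(1), … for moves {3, 5, 7}:
k:     0  1  2  3  4  5  6  7  8  9 10 11 12 13 14
g(k):  0  0  0  1  1  1  2  2  2  3  0  0  0  1  1
So g(14) = 1.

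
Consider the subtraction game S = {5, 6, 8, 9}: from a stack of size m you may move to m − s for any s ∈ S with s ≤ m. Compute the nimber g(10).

2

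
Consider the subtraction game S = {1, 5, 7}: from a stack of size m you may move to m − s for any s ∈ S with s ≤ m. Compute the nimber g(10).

0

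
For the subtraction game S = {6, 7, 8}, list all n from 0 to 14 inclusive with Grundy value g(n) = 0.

0, 1, 2, 3, 4, 5, 14

Compute g(0), g(1), … for moves {6, 7, 8}:
k:     0  1  2  3  4  5  6  7  8  9 10 11 12 13 14
g(k):  0  0  0  0  0  0  1  1  1  1  1  1  2  2  0
The P-positions (g = 0) in 0..14 are 0, 1, 2, 3, 4, 5, 14.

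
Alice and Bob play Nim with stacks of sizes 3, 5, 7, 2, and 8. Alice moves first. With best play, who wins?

Alice wins

Nim-sum: 3 XOR 5 XOR 7 XOR 2 XOR 8 = 11.
The nim-sum is 11 ≠ 0, so this is an N-position: the player to move can win; Alice has a winning move.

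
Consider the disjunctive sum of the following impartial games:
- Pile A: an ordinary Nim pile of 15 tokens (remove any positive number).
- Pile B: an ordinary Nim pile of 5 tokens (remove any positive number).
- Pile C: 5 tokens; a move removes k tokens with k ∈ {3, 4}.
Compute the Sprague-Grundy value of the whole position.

Pile A is a plain Nim pile of size 15, so its Grundy value is 15.
Pile B is a plain Nim pile of size 5, so its Grundy value is 5.
Build the Grundy sequence for pile C with g(k) = mex{g(k−s) : s ∈ {3, 4}, s ≤ k}:
k:     0  1  2  3  4  5
g(k):  0  0  0  1  1  1
So g(5) = 1.
By the Sprague-Grundy theorem, the Grundy value of a sum of independent games is the XOR of the component values.
Combined value = 15 XOR 5 XOR 1 = 11.

11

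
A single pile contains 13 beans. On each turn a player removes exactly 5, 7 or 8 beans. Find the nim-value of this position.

Build the Grundy sequence with g(k) = mex{g(k−s) : s ∈ {5, 7, 8}, s ≤ k}:
k:     0  1  2  3  4  5  6  7  8  9 10 11 12 13
g(k):  0  0  0  0  0  1  1  1  1  1  2  2  2  0
So g(13) = 0.

0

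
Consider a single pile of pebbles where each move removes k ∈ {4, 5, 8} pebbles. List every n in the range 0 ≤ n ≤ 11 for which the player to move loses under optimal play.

0, 1, 2, 3

Compute g(0), g(1), … for moves {4, 5, 8}:
k:     0  1  2  3  4  5  6  7  8  9 10 11
g(k):  0  0  0  0  1  1  1  1  2  2  2  2
The P-positions (g = 0) in 0..11 are 0, 1, 2, 3.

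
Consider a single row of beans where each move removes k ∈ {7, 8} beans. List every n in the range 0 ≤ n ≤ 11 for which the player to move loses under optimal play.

Grundy values for subtraction set {7, 8}:
k:     0  1  2  3  4  5  6  7  8  9 10 11
g(k):  0  0  0  0  0  0  0  1  1  1  1  1
The P-positions (g = 0) in 0..11 are 0, 1, 2, 3, 4, 5, 6.

0, 1, 2, 3, 4, 5, 6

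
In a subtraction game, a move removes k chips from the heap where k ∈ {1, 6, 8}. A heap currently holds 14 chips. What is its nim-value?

Compute g(0), g(1), … for moves {1, 6, 8}:
k:     0  1  2  3  4  5  6  7  8  9 10 11 12 13 14
g(k):  0  1  0  1  0  1  2  0  1  0  1  0  1  2  0
So g(14) = 0.

0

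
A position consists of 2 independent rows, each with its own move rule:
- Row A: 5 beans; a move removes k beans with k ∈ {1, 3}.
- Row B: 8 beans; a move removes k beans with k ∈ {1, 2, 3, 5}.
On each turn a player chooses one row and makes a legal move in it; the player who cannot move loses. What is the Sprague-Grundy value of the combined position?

1

For row A, compute g(0), g(1), … with moves {1, 3}:
k:     0  1  2  3  4  5
g(k):  0  1  0  1  0  1
So g(5) = 1.
Grundy values for row B (subtraction set {1, 2, 3, 5}):
k:     0  1  2  3  4  5  6  7  8
g(k):  0  1  2  3  0  1  2  3  0
So g(8) = 0.
The value of a disjunctive sum is the nim-sum of the parts.
Combined value = 1 ⊕ 0 = 1.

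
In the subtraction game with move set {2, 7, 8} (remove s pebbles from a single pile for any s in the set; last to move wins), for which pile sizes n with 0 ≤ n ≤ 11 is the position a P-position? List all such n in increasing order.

0, 1, 4, 5, 10

Compute g(0), g(1), … for moves {2, 7, 8}:
g(0) = mex{} = 0
g(1) = mex{} = 0
g(2) = mex{0} = 1
g(3) = mex{0} = 1
g(4) = mex{1} = 0
g(5) = mex{1} = 0
g(6) = mex{0} = 1
g(7) = mex{0} = 1
g(8) = mex{0,1} = 2
g(9) = mex{0,1} = 2
g(10) = mex{1,2} = 0
g(11) = mex{0,1,2} = 3
The P-positions (g = 0) in 0..11 are 0, 1, 4, 5, 10.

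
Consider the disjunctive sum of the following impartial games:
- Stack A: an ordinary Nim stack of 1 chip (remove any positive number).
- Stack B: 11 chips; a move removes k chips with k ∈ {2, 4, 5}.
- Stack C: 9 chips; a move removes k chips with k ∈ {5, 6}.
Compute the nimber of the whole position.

2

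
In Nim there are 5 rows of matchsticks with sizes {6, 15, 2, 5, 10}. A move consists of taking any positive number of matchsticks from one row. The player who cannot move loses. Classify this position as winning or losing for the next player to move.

Winning position

Compute the nim-sum pairwise:
6 ⊕ 15 = 9
9 ⊕ 2 = 11
11 ⊕ 5 = 14
14 ⊕ 10 = 4
The nim-sum is 4 ≠ 0, so this is an N-position: the player to move can win.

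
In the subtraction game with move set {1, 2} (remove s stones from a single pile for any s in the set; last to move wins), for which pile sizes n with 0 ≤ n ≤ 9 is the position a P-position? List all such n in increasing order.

0, 3, 6, 9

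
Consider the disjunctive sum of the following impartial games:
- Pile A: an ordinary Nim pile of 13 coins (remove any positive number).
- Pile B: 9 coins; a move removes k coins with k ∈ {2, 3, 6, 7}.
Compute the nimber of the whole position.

13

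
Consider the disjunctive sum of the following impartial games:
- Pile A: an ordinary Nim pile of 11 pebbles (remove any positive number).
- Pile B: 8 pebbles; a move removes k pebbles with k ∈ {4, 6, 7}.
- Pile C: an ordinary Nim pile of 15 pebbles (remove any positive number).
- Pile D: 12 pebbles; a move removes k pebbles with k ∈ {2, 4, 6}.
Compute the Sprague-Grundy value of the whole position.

Pile A is a plain Nim pile of size 11, so its Grundy value is 11.
Grundy values for pile B (subtraction set {4, 6, 7}):
g(0) = mex{} = 0
g(1) = mex{} = 0
g(2) = mex{} = 0
g(3) = mex{} = 0
g(4) = mex{0} = 1
g(5) = mex{0} = 1
g(6) = mex{0} = 1
g(7) = mex{0} = 1
g(8) = mex{0,1} = 2
So g(8) = 2.
Pile C is a plain Nim pile of size 15, so its Grundy value is 15.
Grundy values for pile D (subtraction set {2, 4, 6}):
k:     0  1  2  3  4  5  6  7  8  9 10 11 12
g(k):  0  0  1  1  2  2  3  3  0  0  1  1  2
So g(12) = 2.
The value of a disjunctive sum is the nim-sum of the parts.
Combined value = 11 ⊕ 2 ⊕ 15 ⊕ 2 = 4.

4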